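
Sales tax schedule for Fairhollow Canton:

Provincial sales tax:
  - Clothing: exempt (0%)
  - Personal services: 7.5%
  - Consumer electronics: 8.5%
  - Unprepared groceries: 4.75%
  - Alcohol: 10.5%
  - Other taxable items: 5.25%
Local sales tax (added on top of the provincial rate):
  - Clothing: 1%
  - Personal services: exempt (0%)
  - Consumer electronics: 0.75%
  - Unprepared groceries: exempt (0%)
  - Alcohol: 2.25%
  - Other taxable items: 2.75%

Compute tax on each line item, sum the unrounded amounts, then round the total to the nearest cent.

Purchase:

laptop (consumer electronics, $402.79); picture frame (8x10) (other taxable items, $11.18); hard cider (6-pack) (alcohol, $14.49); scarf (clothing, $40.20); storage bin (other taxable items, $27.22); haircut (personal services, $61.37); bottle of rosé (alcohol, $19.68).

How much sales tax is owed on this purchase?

Laptop $402.79: consumer electronics → 8.5% + 0.75% local = 9.25% → $37.258075
Picture frame (8x10) $11.18: other taxable items → 5.25% + 2.75% local = 8% → $0.8944
Hard cider (6-pack) $14.49: alcohol → 10.5% + 2.25% local = 12.75% → $1.847475
Scarf $40.20: clothing → 0% + 1% local = 1% → $0.402
Storage bin $27.22: other taxable items → 5.25% + 2.75% local = 8% → $2.1776
Haircut $61.37: personal services → 7.5% + 0% local = 7.5% → $4.60275
Bottle of rosé $19.68: alcohol → 10.5% + 2.25% local = 12.75% → $2.5092
Unrounded tax sum = $49.6915 → $49.69

$49.69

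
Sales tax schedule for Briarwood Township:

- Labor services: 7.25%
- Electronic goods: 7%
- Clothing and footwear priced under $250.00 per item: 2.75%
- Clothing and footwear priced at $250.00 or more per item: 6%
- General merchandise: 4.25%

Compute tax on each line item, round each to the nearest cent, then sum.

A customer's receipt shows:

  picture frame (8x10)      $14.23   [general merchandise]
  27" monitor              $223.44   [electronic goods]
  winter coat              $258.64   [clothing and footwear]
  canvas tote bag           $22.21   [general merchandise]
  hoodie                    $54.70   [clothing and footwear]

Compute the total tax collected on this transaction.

Picture frame (8x10) $14.23: general merchandise → 4.25% → $0.60
27" monitor $223.44: electronic goods → 7% → $15.64
Winter coat $258.64: clothing and footwear, $250.00 or more → 6% → $15.52
Canvas tote bag $22.21: general merchandise → 4.25% → $0.94
Hoodie $54.70: clothing and footwear, under $250.00 → 2.75% → $1.50
Total tax = $0.60 + $15.64 + $15.52 + $0.94 + $1.50 = $34.20

$34.20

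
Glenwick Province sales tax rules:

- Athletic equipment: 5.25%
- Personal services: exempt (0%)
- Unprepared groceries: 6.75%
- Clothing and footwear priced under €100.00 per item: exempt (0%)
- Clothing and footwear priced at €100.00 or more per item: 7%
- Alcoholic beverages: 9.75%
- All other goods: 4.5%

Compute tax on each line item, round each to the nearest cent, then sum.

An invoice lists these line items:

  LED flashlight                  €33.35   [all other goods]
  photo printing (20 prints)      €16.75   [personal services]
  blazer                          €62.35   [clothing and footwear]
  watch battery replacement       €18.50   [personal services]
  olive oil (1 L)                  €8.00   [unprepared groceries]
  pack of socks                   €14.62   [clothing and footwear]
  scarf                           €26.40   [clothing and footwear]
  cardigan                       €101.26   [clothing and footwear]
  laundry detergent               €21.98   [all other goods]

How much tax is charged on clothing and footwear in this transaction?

Blazer €62.35: clothing and footwear, under €100.00 → 0% → €0.00
Pack of socks €14.62: clothing and footwear, under €100.00 → 0% → €0.00
Scarf €26.40: clothing and footwear, under €100.00 → 0% → €0.00
Cardigan €101.26: clothing and footwear, €100.00 or more → 7% → €7.09
Tax on clothing and footwear = €0.00 + €0.00 + €0.00 + €7.09 = €7.09

€7.09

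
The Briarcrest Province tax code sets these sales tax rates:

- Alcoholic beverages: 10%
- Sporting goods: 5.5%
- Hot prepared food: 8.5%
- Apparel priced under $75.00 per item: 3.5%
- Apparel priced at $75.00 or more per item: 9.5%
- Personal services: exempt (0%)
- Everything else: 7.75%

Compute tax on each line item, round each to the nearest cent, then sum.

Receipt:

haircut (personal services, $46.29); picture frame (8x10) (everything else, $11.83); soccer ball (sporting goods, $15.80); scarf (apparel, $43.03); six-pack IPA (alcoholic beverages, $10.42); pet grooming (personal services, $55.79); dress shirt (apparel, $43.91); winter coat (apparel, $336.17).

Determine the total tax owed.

$37.82

Haircut $46.29: personal services → 0% → $0.00
Picture frame (8x10) $11.83: everything else → 7.75% → $0.92
Soccer ball $15.80: sporting goods → 5.5% → $0.87
Scarf $43.03: apparel, under $75.00 → 3.5% → $1.51
Six-pack IPA $10.42: alcoholic beverages → 10% → $1.04
Pet grooming $55.79: personal services → 0% → $0.00
Dress shirt $43.91: apparel, under $75.00 → 3.5% → $1.54
Winter coat $336.17: apparel, $75.00 or more → 9.5% → $31.94
Total tax = $0.92 + $0.87 + $1.51 + $1.04 + $1.54 + $31.94 = $37.82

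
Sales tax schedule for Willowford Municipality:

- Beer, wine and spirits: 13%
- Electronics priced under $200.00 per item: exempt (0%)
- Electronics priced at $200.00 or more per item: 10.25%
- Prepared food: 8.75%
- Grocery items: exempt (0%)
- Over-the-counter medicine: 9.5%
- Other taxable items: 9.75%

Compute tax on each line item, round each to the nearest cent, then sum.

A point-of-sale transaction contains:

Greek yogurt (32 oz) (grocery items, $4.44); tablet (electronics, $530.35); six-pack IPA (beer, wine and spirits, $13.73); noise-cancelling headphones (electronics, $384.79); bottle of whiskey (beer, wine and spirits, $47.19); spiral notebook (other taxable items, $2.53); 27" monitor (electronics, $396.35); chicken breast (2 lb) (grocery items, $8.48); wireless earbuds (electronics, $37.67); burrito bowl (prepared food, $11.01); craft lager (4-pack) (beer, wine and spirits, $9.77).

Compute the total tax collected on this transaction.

Greek yogurt (32 oz) $4.44: grocery items → 0% → $0.00
Tablet $530.35: electronics, $200.00 or more → 10.25% → $54.36
Six-pack IPA $13.73: beer, wine and spirits → 13% → $1.78
Noise-cancelling headphones $384.79: electronics, $200.00 or more → 10.25% → $39.44
Bottle of whiskey $47.19: beer, wine and spirits → 13% → $6.13
Spiral notebook $2.53: other taxable items → 9.75% → $0.25
27" monitor $396.35: electronics, $200.00 or more → 10.25% → $40.63
Chicken breast (2 lb) $8.48: grocery items → 0% → $0.00
Wireless earbuds $37.67: electronics, under $200.00 → 0% → $0.00
Burrito bowl $11.01: prepared food → 8.75% → $0.96
Craft lager (4-pack) $9.77: beer, wine and spirits → 13% → $1.27
Total tax = $54.36 + $1.78 + $39.44 + $6.13 + $0.25 + $40.63 + $0.96 + $1.27 = $144.82

$144.82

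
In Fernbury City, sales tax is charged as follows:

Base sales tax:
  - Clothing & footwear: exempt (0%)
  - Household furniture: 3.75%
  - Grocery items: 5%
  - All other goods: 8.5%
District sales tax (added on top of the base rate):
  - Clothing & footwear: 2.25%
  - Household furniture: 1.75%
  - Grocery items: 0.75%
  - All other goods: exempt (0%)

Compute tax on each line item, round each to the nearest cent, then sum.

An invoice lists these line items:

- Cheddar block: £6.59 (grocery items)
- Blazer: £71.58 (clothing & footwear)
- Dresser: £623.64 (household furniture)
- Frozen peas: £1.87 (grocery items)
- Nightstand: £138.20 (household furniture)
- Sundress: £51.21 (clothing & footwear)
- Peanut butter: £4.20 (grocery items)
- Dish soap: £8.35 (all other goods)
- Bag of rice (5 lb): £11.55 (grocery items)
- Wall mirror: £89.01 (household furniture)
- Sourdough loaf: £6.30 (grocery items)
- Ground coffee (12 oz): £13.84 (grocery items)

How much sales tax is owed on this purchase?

£52.82

Cheddar block £6.59: grocery items → 5% + 0.75% district = 5.75% → £0.38
Blazer £71.58: clothing & footwear → 0% + 2.25% district = 2.25% → £1.61
Dresser £623.64: household furniture → 3.75% + 1.75% district = 5.5% → £34.30
Frozen peas £1.87: grocery items → 5% + 0.75% district = 5.75% → £0.11
Nightstand £138.20: household furniture → 3.75% + 1.75% district = 5.5% → £7.60
Sundress £51.21: clothing & footwear → 0% + 2.25% district = 2.25% → £1.15
Peanut butter £4.20: grocery items → 5% + 0.75% district = 5.75% → £0.24
Dish soap £8.35: all other goods → 8.5% + 0% district = 8.5% → £0.71
Bag of rice (5 lb) £11.55: grocery items → 5% + 0.75% district = 5.75% → £0.66
Wall mirror £89.01: household furniture → 3.75% + 1.75% district = 5.5% → £4.90
Sourdough loaf £6.30: grocery items → 5% + 0.75% district = 5.75% → £0.36
Ground coffee (12 oz) £13.84: grocery items → 5% + 0.75% district = 5.75% → £0.80
Total tax = £0.38 + £1.61 + £34.30 + £0.11 + £7.60 + £1.15 + £0.24 + £0.71 + £0.66 + £4.90 + £0.36 + £0.80 = £52.82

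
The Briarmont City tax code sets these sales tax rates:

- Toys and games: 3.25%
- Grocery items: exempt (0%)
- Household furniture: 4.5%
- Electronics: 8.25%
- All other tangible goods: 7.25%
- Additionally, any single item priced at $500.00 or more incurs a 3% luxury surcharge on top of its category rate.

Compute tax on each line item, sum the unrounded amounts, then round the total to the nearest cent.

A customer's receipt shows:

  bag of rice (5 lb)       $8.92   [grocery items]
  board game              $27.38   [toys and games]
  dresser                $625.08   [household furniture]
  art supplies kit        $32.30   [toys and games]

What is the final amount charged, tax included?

Bag of rice (5 lb) $8.92: grocery items → 0% → $0.00
Board game $27.38: toys and games → 3.25% → $0.88985
Dresser $625.08: household furniture → 4.5% + 3% surcharge = 7.5% → $46.881
Art supplies kit $32.30: toys and games → 3.25% → $1.04975
Subtotal = $693.68; unrounded tax = $48.8206 → $48.82; total due = $742.50

$742.50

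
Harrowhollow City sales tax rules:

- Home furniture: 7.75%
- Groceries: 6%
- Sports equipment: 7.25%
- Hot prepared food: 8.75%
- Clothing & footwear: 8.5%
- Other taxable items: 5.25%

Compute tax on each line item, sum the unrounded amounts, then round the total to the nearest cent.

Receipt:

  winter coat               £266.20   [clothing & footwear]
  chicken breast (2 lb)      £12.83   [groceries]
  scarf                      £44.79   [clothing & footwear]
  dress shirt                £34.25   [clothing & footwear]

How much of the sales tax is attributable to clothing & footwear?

Winter coat £266.20: clothing & footwear → 8.5% → £22.627
Scarf £44.79: clothing & footwear → 8.5% → £3.80715
Dress shirt £34.25: clothing & footwear → 8.5% → £2.91125
Tax on clothing & footwear: unrounded sum = £29.3454 → £29.35

£29.35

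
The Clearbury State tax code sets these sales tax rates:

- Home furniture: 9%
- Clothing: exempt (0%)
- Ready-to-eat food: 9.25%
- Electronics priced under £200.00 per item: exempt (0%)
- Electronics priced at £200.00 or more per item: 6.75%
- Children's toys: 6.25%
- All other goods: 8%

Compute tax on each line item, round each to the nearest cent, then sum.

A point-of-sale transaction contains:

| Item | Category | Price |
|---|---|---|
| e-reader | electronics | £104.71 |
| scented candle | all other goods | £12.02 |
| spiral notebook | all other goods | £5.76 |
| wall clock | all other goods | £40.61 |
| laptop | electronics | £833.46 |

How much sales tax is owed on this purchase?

E-reader £104.71: electronics, under £200.00 → 0% → £0.00
Scented candle £12.02: all other goods → 8% → £0.96
Spiral notebook £5.76: all other goods → 8% → £0.46
Wall clock £40.61: all other goods → 8% → £3.25
Laptop £833.46: electronics, £200.00 or more → 6.75% → £56.26
Total tax = £0.96 + £0.46 + £3.25 + £56.26 = £60.93

£60.93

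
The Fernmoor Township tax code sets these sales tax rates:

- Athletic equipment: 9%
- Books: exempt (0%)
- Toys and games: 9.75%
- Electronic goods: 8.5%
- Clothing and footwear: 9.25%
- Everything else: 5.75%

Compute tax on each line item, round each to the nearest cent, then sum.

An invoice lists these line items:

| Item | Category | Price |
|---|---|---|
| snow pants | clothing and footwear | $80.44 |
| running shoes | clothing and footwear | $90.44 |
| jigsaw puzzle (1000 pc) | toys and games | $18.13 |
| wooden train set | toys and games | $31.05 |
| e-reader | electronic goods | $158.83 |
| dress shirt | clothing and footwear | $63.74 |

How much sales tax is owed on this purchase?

Snow pants $80.44: clothing and footwear → 9.25% → $7.44
Running shoes $90.44: clothing and footwear → 9.25% → $8.37
Jigsaw puzzle (1000 pc) $18.13: toys and games → 9.75% → $1.77
Wooden train set $31.05: toys and games → 9.75% → $3.03
E-reader $158.83: electronic goods → 8.5% → $13.50
Dress shirt $63.74: clothing and footwear → 9.25% → $5.90
Total tax = $7.44 + $8.37 + $1.77 + $3.03 + $13.50 + $5.90 = $40.01

$40.01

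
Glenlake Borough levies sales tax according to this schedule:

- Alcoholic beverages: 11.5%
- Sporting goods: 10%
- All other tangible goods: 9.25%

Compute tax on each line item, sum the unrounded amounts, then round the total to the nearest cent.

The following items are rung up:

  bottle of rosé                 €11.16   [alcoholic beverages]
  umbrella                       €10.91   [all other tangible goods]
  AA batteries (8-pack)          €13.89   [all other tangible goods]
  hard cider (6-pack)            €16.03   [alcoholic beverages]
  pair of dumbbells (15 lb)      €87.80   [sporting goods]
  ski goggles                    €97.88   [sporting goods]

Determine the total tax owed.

Bottle of rosé €11.16: alcoholic beverages → 11.5% → €1.2834
Umbrella €10.91: all other tangible goods → 9.25% → €1.009175
AA batteries (8-pack) €13.89: all other tangible goods → 9.25% → €1.284825
Hard cider (6-pack) €16.03: alcoholic beverages → 11.5% → €1.84345
Pair of dumbbells (15 lb) €87.80: sporting goods → 10% → €8.78
Ski goggles €97.88: sporting goods → 10% → €9.788
Unrounded tax sum = €23.98885 → €23.99

€23.99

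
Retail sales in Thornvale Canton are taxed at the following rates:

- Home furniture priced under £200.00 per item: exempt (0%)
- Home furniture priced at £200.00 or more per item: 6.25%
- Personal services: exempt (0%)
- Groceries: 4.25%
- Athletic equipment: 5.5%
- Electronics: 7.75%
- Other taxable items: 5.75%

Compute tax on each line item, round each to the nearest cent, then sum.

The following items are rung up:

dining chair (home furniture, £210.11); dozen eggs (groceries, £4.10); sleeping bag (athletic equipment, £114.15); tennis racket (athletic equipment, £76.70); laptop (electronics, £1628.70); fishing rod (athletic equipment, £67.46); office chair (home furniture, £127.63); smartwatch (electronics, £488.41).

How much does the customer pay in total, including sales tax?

£2908.84

Dining chair £210.11: home furniture, £200.00 or more → 6.25% → £13.13
Dozen eggs £4.10: groceries → 4.25% → £0.17
Sleeping bag £114.15: athletic equipment → 5.5% → £6.28
Tennis racket £76.70: athletic equipment → 5.5% → £4.22
Laptop £1628.70: electronics → 7.75% → £126.22
Fishing rod £67.46: athletic equipment → 5.5% → £3.71
Office chair £127.63: home furniture, under £200.00 → 0% → £0.00
Smartwatch £488.41: electronics → 7.75% → £37.85
Subtotal = £2717.26; tax = £191.58; total due = £2908.84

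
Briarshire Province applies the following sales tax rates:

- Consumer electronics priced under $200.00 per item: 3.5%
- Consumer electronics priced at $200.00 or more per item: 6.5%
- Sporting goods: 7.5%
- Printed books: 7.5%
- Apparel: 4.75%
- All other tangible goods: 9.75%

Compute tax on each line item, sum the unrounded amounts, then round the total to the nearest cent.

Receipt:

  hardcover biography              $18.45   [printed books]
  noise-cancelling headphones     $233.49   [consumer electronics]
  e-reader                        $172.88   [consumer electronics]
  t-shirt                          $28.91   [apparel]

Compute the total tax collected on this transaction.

Hardcover biography $18.45: printed books → 7.5% → $1.38375
Noise-cancelling headphones $233.49: consumer electronics, $200.00 or more → 6.5% → $15.17685
E-reader $172.88: consumer electronics, under $200.00 → 3.5% → $6.0508
T-shirt $28.91: apparel → 4.75% → $1.373225
Unrounded tax sum = $23.984625 → $23.98

$23.98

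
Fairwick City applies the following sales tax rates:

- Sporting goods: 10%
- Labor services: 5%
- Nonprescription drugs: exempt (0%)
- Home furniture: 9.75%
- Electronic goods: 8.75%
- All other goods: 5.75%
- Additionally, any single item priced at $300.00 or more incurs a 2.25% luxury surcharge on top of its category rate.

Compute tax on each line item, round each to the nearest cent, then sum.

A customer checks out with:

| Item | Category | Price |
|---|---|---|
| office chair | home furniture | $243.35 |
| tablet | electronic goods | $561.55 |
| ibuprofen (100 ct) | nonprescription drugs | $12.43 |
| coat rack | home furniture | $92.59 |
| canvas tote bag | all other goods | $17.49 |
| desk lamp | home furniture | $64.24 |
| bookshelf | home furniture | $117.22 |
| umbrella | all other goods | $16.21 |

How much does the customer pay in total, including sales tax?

$1239.24

Office chair $243.35: home furniture → 9.75% → $23.73
Tablet $561.55: electronic goods → 8.75% + 2.25% surcharge = 11% → $61.77
Ibuprofen (100 ct) $12.43: nonprescription drugs → 0% → $0.00
Coat rack $92.59: home furniture → 9.75% → $9.03
Canvas tote bag $17.49: all other goods → 5.75% → $1.01
Desk lamp $64.24: home furniture → 9.75% → $6.26
Bookshelf $117.22: home furniture → 9.75% → $11.43
Umbrella $16.21: all other goods → 5.75% → $0.93
Subtotal = $1125.08; tax = $114.16; total due = $1239.24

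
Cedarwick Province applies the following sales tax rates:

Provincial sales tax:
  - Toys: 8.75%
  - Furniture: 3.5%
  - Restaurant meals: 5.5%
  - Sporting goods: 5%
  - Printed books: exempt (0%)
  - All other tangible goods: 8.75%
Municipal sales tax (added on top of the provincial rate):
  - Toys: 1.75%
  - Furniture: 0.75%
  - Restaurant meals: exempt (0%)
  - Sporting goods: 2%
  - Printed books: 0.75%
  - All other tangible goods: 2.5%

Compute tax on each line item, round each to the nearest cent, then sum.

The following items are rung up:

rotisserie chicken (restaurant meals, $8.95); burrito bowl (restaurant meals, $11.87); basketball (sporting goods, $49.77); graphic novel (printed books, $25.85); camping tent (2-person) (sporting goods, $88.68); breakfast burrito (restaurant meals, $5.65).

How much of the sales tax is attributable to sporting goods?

$9.69

Basketball $49.77: sporting goods → 5% + 2% municipal = 7% → $3.48
Camping tent (2-person) $88.68: sporting goods → 5% + 2% municipal = 7% → $6.21
Tax on sporting goods = $3.48 + $6.21 = $9.69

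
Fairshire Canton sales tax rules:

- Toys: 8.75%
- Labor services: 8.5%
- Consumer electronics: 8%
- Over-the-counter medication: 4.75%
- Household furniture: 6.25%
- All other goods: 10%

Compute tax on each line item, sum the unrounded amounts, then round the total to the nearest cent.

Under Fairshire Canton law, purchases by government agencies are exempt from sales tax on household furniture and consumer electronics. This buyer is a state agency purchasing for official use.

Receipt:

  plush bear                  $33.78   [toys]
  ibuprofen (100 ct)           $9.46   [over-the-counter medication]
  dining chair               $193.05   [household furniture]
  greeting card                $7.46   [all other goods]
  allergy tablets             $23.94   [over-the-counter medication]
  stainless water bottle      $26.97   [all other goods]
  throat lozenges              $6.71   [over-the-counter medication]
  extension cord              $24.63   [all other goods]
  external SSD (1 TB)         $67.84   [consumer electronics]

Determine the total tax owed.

$10.77

Plush bear $33.78: toys → 8.75% → $2.95575
Ibuprofen (100 ct) $9.46: over-the-counter medication → 4.75% → $0.44935
Dining chair $193.05: household furniture, buyer-exempt → 0% → $0.00
Greeting card $7.46: all other goods → 10% → $0.746
Allergy tablets $23.94: over-the-counter medication → 4.75% → $1.13715
Stainless water bottle $26.97: all other goods → 10% → $2.697
Throat lozenges $6.71: over-the-counter medication → 4.75% → $0.318725
Extension cord $24.63: all other goods → 10% → $2.463
External SSD (1 TB) $67.84: consumer electronics, buyer-exempt → 0% → $0.00
Unrounded tax sum = $10.766975 → $10.77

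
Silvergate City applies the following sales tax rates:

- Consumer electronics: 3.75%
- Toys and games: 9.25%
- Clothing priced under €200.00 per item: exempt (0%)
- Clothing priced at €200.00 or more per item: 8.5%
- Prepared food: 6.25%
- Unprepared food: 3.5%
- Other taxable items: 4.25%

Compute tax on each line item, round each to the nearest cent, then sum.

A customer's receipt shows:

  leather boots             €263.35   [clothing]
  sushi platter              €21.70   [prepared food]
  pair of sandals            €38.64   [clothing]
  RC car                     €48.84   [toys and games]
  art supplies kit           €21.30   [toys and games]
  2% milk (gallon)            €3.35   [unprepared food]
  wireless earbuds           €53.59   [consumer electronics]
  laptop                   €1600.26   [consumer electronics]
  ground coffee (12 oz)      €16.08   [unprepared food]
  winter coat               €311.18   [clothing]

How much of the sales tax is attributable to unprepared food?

€0.68

2% milk (gallon) €3.35: unprepared food → 3.5% → €0.12
Ground coffee (12 oz) €16.08: unprepared food → 3.5% → €0.56
Tax on unprepared food = €0.12 + €0.56 = €0.68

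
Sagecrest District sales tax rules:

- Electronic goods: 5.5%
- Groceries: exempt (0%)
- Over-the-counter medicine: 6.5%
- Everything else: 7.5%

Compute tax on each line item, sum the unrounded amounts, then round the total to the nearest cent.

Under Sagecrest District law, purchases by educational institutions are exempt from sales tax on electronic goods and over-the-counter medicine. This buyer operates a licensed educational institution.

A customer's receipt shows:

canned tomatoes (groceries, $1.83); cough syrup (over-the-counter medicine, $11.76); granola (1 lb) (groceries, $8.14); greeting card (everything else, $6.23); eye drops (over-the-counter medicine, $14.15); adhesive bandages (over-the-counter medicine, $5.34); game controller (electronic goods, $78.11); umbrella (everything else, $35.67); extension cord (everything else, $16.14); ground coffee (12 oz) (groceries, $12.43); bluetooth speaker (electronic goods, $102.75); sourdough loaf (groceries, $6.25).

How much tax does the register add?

Canned tomatoes $1.83: groceries → 0% → $0.00
Cough syrup $11.76: over-the-counter medicine, buyer-exempt → 0% → $0.00
Granola (1 lb) $8.14: groceries → 0% → $0.00
Greeting card $6.23: everything else → 7.5% → $0.46725
Eye drops $14.15: over-the-counter medicine, buyer-exempt → 0% → $0.00
Adhesive bandages $5.34: over-the-counter medicine, buyer-exempt → 0% → $0.00
Game controller $78.11: electronic goods, buyer-exempt → 0% → $0.00
Umbrella $35.67: everything else → 7.5% → $2.67525
Extension cord $16.14: everything else → 7.5% → $1.2105
Ground coffee (12 oz) $12.43: groceries → 0% → $0.00
Bluetooth speaker $102.75: electronic goods, buyer-exempt → 0% → $0.00
Sourdough loaf $6.25: groceries → 0% → $0.00
Unrounded tax sum = $4.353 → $4.35

$4.35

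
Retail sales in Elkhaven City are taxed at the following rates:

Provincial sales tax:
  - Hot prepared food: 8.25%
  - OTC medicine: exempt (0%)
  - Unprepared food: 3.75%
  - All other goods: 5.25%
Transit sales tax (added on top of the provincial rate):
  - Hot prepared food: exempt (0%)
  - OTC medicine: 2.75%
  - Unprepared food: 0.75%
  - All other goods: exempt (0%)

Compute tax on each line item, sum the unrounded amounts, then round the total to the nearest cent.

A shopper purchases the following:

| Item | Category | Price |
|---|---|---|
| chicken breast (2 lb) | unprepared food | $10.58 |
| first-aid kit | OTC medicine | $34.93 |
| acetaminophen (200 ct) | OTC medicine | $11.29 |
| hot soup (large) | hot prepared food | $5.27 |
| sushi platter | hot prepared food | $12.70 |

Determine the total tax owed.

Chicken breast (2 lb) $10.58: unprepared food → 3.75% + 0.75% transit = 4.5% → $0.4761
First-aid kit $34.93: OTC medicine → 0% + 2.75% transit = 2.75% → $0.960575
Acetaminophen (200 ct) $11.29: OTC medicine → 0% + 2.75% transit = 2.75% → $0.310475
Hot soup (large) $5.27: hot prepared food → 8.25% + 0% transit = 8.25% → $0.434775
Sushi platter $12.70: hot prepared food → 8.25% + 0% transit = 8.25% → $1.04775
Unrounded tax sum = $3.229675 → $3.23

$3.23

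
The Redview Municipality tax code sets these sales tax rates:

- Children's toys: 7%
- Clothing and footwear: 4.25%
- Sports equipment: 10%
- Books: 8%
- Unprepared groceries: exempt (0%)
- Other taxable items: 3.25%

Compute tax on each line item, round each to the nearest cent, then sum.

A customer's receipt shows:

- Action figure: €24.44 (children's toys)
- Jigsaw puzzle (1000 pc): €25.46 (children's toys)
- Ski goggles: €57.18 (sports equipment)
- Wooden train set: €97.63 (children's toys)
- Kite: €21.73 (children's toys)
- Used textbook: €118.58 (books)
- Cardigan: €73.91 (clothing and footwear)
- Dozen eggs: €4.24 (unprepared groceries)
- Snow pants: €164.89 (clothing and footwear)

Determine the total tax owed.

Action figure €24.44: children's toys → 7% → €1.71
Jigsaw puzzle (1000 pc) €25.46: children's toys → 7% → €1.78
Ski goggles €57.18: sports equipment → 10% → €5.72
Wooden train set €97.63: children's toys → 7% → €6.83
Kite €21.73: children's toys → 7% → €1.52
Used textbook €118.58: books → 8% → €9.49
Cardigan €73.91: clothing and footwear → 4.25% → €3.14
Dozen eggs €4.24: unprepared groceries → 0% → €0.00
Snow pants €164.89: clothing and footwear → 4.25% → €7.01
Total tax = €1.71 + €1.78 + €5.72 + €6.83 + €1.52 + €9.49 + €3.14 + €7.01 = €37.20

€37.20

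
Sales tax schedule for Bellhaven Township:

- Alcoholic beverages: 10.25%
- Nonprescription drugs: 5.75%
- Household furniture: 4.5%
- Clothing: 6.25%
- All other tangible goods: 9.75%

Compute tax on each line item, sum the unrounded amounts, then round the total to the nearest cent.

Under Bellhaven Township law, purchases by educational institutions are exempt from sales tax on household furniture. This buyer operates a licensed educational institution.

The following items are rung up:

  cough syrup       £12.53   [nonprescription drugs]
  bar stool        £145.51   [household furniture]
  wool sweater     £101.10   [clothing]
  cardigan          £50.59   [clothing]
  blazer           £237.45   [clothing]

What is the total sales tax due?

Cough syrup £12.53: nonprescription drugs → 5.75% → £0.720475
Bar stool £145.51: household furniture, buyer-exempt → 0% → £0.00
Wool sweater £101.10: clothing → 6.25% → £6.31875
Cardigan £50.59: clothing → 6.25% → £3.161875
Blazer £237.45: clothing → 6.25% → £14.840625
Unrounded tax sum = £25.041725 → £25.04

£25.04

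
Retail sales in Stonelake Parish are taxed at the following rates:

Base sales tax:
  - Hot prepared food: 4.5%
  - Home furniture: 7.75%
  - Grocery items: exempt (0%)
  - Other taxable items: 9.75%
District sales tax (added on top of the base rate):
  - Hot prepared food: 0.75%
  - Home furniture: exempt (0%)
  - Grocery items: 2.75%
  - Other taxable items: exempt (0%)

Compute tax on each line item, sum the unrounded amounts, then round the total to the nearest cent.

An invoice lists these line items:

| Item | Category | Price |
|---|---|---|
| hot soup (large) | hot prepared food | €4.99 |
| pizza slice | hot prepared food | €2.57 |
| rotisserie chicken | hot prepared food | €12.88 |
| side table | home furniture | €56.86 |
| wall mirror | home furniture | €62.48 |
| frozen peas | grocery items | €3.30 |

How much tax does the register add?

Hot soup (large) €4.99: hot prepared food → 4.5% + 0.75% district = 5.25% → €0.261975
Pizza slice €2.57: hot prepared food → 4.5% + 0.75% district = 5.25% → €0.134925
Rotisserie chicken €12.88: hot prepared food → 4.5% + 0.75% district = 5.25% → €0.6762
Side table €56.86: home furniture → 7.75% + 0% district = 7.75% → €4.40665
Wall mirror €62.48: home furniture → 7.75% + 0% district = 7.75% → €4.8422
Frozen peas €3.30: grocery items → 0% + 2.75% district = 2.75% → €0.09075
Unrounded tax sum = €10.4127 → €10.41

€10.41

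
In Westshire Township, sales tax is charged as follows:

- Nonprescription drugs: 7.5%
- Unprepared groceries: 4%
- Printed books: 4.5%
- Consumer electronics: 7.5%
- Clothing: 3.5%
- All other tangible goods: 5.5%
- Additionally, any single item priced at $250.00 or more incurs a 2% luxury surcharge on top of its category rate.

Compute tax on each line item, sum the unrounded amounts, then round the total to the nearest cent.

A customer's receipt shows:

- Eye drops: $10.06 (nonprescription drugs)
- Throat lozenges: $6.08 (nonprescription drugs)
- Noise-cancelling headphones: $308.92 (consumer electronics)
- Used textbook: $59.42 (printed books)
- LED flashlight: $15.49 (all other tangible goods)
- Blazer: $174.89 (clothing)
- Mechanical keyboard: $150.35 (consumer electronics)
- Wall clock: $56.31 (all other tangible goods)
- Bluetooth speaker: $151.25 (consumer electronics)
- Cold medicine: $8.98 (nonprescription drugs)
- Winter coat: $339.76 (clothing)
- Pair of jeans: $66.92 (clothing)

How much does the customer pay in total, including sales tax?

$1436.05

Eye drops $10.06: nonprescription drugs → 7.5% → $0.7545
Throat lozenges $6.08: nonprescription drugs → 7.5% → $0.456
Noise-cancelling headphones $308.92: consumer electronics → 7.5% + 2% surcharge = 9.5% → $29.3474
Used textbook $59.42: printed books → 4.5% → $2.6739
LED flashlight $15.49: all other tangible goods → 5.5% → $0.85195
Blazer $174.89: clothing → 3.5% → $6.12115
Mechanical keyboard $150.35: consumer electronics → 7.5% → $11.27625
Wall clock $56.31: all other tangible goods → 5.5% → $3.09705
Bluetooth speaker $151.25: consumer electronics → 7.5% → $11.34375
Cold medicine $8.98: nonprescription drugs → 7.5% → $0.6735
Winter coat $339.76: clothing → 3.5% + 2% surcharge = 5.5% → $18.6868
Pair of jeans $66.92: clothing → 3.5% → $2.3422
Subtotal = $1348.43; unrounded tax = $87.62445 → $87.62; total due = $1436.05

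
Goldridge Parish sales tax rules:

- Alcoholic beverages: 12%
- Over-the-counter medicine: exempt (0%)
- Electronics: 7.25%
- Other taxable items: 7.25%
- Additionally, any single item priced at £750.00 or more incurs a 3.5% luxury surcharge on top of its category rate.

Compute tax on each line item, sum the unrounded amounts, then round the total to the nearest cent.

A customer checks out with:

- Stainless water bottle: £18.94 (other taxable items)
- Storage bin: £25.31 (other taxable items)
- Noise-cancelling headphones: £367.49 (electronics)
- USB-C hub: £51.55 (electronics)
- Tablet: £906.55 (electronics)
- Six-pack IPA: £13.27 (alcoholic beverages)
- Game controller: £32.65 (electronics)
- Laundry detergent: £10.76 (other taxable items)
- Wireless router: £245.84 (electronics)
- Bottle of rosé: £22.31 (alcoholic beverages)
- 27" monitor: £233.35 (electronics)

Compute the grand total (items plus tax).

Stainless water bottle £18.94: other taxable items → 7.25% → £1.37315
Storage bin £25.31: other taxable items → 7.25% → £1.834975
Noise-cancelling headphones £367.49: electronics → 7.25% → £26.643025
USB-C hub £51.55: electronics → 7.25% → £3.737375
Tablet £906.55: electronics → 7.25% + 3.5% surcharge = 10.75% → £97.454125
Six-pack IPA £13.27: alcoholic beverages → 12% → £1.5924
Game controller £32.65: electronics → 7.25% → £2.367125
Laundry detergent £10.76: other taxable items → 7.25% → £0.7801
Wireless router £245.84: electronics → 7.25% → £17.8234
Bottle of rosé £22.31: alcoholic beverages → 12% → £2.6772
27" monitor £233.35: electronics → 7.25% → £16.917875
Subtotal = £1928.02; unrounded tax = £173.20075 → £173.20; total due = £2101.22

£2101.22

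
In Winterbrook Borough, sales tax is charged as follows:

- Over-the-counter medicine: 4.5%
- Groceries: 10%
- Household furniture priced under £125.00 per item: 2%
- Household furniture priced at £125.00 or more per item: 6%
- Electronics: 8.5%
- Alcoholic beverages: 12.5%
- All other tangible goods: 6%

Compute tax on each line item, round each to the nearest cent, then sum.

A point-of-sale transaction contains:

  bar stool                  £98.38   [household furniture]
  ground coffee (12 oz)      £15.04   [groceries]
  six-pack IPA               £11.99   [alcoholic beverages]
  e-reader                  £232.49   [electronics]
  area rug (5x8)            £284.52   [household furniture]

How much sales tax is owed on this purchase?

Bar stool £98.38: household furniture, under £125.00 → 2% → £1.97
Ground coffee (12 oz) £15.04: groceries → 10% → £1.50
Six-pack IPA £11.99: alcoholic beverages → 12.5% → £1.50
E-reader £232.49: electronics → 8.5% → £19.76
Area rug (5x8) £284.52: household furniture, £125.00 or more → 6% → £17.07
Total tax = £1.97 + £1.50 + £1.50 + £19.76 + £17.07 = £41.80

£41.80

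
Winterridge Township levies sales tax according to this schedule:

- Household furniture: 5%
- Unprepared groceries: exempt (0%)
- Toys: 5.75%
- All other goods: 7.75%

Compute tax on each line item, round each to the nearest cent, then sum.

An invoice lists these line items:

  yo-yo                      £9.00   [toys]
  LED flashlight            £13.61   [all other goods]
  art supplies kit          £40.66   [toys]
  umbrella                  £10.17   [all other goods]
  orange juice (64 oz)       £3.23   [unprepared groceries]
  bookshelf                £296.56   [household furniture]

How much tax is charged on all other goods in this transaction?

LED flashlight £13.61: all other goods → 7.75% → £1.05
Umbrella £10.17: all other goods → 7.75% → £0.79
Tax on all other goods = £1.05 + £0.79 = £1.84

£1.84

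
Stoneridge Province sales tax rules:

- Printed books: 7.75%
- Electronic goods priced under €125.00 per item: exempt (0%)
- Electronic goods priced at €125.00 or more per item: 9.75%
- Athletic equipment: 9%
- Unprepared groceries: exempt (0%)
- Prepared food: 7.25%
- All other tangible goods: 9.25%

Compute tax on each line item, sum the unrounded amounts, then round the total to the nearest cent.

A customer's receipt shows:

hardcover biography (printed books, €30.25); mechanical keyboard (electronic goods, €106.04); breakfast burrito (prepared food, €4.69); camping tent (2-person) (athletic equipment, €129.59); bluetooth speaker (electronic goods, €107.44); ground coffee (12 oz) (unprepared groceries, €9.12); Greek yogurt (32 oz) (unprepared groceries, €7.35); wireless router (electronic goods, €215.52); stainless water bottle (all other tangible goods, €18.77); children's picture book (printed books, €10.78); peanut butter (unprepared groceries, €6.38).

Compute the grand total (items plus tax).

€683.86

Hardcover biography €30.25: printed books → 7.75% → €2.344375
Mechanical keyboard €106.04: electronic goods, under €125.00 → 0% → €0.00
Breakfast burrito €4.69: prepared food → 7.25% → €0.340025
Camping tent (2-person) €129.59: athletic equipment → 9% → €11.6631
Bluetooth speaker €107.44: electronic goods, under €125.00 → 0% → €0.00
Ground coffee (12 oz) €9.12: unprepared groceries → 0% → €0.00
Greek yogurt (32 oz) €7.35: unprepared groceries → 0% → €0.00
Wireless router €215.52: electronic goods, €125.00 or more → 9.75% → €21.0132
Stainless water bottle €18.77: all other tangible goods → 9.25% → €1.736225
Children's picture book €10.78: printed books → 7.75% → €0.83545
Peanut butter €6.38: unprepared groceries → 0% → €0.00
Subtotal = €645.93; unrounded tax = €37.932375 → €37.93; total due = €683.86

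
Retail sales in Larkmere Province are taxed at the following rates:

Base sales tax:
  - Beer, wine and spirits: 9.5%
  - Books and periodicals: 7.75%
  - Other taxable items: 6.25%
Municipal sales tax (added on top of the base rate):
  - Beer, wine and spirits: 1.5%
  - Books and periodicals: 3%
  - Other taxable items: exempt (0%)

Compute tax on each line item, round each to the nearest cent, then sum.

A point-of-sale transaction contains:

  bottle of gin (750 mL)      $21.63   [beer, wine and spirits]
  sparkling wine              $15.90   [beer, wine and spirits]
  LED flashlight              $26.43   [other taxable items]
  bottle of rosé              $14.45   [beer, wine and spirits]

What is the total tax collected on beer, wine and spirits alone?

$5.72

Bottle of gin (750 mL) $21.63: beer, wine and spirits → 9.5% + 1.5% municipal = 11% → $2.38
Sparkling wine $15.90: beer, wine and spirits → 9.5% + 1.5% municipal = 11% → $1.75
Bottle of rosé $14.45: beer, wine and spirits → 9.5% + 1.5% municipal = 11% → $1.59
Tax on beer, wine and spirits = $2.38 + $1.75 + $1.59 = $5.72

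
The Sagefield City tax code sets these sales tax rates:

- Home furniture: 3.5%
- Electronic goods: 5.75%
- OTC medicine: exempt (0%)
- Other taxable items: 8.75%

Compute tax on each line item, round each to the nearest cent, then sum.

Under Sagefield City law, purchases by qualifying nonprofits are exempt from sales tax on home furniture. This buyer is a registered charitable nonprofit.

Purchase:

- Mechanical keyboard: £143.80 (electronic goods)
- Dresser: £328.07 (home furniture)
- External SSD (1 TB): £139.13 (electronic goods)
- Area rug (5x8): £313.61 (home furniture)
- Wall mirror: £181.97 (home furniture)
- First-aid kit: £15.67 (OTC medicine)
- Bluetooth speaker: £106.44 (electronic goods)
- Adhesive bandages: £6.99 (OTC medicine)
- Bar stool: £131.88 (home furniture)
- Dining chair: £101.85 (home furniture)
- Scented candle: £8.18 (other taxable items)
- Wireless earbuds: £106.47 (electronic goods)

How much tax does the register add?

Mechanical keyboard £143.80: electronic goods → 5.75% → £8.27
Dresser £328.07: home furniture, buyer-exempt → 0% → £0.00
External SSD (1 TB) £139.13: electronic goods → 5.75% → £8.00
Area rug (5x8) £313.61: home furniture, buyer-exempt → 0% → £0.00
Wall mirror £181.97: home furniture, buyer-exempt → 0% → £0.00
First-aid kit £15.67: OTC medicine → 0% → £0.00
Bluetooth speaker £106.44: electronic goods → 5.75% → £6.12
Adhesive bandages £6.99: OTC medicine → 0% → £0.00
Bar stool £131.88: home furniture, buyer-exempt → 0% → £0.00
Dining chair £101.85: home furniture, buyer-exempt → 0% → £0.00
Scented candle £8.18: other taxable items → 8.75% → £0.72
Wireless earbuds £106.47: electronic goods → 5.75% → £6.12
Total tax = £8.27 + £8.00 + £6.12 + £0.72 + £6.12 = £29.23

£29.23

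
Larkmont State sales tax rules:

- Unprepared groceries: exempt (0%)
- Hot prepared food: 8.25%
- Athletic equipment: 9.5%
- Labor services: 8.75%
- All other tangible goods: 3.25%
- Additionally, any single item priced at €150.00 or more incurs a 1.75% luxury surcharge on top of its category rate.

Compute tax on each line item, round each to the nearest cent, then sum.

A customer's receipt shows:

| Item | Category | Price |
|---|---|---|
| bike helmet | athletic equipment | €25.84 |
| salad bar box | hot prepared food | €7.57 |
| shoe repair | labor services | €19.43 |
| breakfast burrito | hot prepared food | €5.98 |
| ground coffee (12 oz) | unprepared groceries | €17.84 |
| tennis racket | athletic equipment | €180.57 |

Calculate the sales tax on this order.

€25.57

Bike helmet €25.84: athletic equipment → 9.5% → €2.45
Salad bar box €7.57: hot prepared food → 8.25% → €0.62
Shoe repair €19.43: labor services → 8.75% → €1.70
Breakfast burrito €5.98: hot prepared food → 8.25% → €0.49
Ground coffee (12 oz) €17.84: unprepared groceries → 0% → €0.00
Tennis racket €180.57: athletic equipment → 9.5% + 1.75% surcharge = 11.25% → €20.31
Total tax = €2.45 + €0.62 + €1.70 + €0.49 + €20.31 = €25.57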